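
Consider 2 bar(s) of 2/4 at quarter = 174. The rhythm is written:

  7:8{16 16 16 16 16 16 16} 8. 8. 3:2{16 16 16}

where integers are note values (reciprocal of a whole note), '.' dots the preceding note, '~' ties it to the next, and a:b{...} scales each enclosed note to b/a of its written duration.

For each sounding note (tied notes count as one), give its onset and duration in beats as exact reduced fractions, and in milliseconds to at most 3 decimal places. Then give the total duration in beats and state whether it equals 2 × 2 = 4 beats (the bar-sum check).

1) 0.0ms=0b +98.522ms=2/7b
2) 98.522ms=2/7b +98.522ms=2/7b
3) 197.044ms=4/7b +98.522ms=2/7b
4) 295.567ms=6/7b +98.522ms=2/7b
5) 394.089ms=8/7b +98.522ms=2/7b
6) 492.611ms=10/7b +98.522ms=2/7b
7) 591.133ms=12/7b +98.522ms=2/7b
8) 689.655ms=2b +258.621ms=3/4b
9) 948.276ms=11/4b +258.621ms=3/4b
10) 1206.897ms=7/2b +57.471ms=1/6b
11) 1264.368ms=11/3b +57.471ms=1/6b
12) 1321.839ms=23/6b +57.471ms=1/6b
Σ=4b of 4 (174bpm 2/4) — PASS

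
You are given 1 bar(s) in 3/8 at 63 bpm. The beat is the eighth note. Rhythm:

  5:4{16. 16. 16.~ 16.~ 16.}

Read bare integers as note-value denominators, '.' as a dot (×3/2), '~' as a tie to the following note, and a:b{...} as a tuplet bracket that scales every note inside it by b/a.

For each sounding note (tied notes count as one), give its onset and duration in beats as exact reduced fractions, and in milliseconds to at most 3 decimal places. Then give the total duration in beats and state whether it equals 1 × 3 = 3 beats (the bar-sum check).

1) 0.0ms=0b +571.429ms=3/5b
2) 571.429ms=3/5b +571.429ms=3/5b
3) 1142.857ms=6/5b +1714.286ms=9/5b
Σ=3b of 3 (63bpm 3/8) — PASS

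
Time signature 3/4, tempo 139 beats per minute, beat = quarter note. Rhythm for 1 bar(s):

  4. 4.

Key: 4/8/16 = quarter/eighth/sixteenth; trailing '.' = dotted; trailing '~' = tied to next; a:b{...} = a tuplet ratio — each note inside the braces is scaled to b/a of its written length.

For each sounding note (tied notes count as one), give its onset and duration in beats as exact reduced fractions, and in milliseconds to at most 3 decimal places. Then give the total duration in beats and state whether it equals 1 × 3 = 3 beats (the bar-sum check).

1) 0.0ms=0b +647.482ms=3/2b
2) 647.482ms=3/2b +647.482ms=3/2b
Σ=3b of 3 (139bpm 3/4) — PASS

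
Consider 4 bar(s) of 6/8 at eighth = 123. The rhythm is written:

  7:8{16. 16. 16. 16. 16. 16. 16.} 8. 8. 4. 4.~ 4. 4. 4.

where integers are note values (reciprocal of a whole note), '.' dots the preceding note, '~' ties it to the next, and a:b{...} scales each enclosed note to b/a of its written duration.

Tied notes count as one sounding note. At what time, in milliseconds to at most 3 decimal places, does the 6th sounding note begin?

note 6 onset = 30/7b = 2090.592ms

1. 0.0ms @ 0 + 418.118ms (6/7)
2. 418.118ms @ 6/7 + 418.118ms (6/7)
3. 836.237ms @ 12/7 + 418.118ms (6/7)
4. 1254.355ms @ 18/7 + 418.118ms (6/7)
5. 1672.474ms @ 24/7 + 418.118ms (6/7)
6. 2090.592ms @ 30/7 + 418.118ms (6/7)
7. 2508.711ms @ 36/7 + 418.118ms (6/7)
8. 2926.829ms @ 6 + 731.707ms (3/2)
9. 3658.537ms @ 15/2 + 731.707ms (3/2)
10. 4390.244ms @ 9 + 1463.415ms (3)
11. 5853.659ms @ 12 + 2926.829ms (6)
12. 8780.488ms @ 18 + 1463.415ms (3)
13. 10243.902ms @ 21 + 1463.415ms (3)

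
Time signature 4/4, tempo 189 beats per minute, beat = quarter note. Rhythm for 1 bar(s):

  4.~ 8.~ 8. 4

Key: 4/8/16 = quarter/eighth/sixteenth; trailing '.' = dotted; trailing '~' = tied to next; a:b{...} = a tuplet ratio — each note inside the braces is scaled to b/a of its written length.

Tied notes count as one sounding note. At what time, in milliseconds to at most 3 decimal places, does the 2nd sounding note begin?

note 2 onset = 3b = 952.381ms

1. 0.0ms @ 0 + 952.381ms (3)
2. 952.381ms @ 3 + 317.46ms (1)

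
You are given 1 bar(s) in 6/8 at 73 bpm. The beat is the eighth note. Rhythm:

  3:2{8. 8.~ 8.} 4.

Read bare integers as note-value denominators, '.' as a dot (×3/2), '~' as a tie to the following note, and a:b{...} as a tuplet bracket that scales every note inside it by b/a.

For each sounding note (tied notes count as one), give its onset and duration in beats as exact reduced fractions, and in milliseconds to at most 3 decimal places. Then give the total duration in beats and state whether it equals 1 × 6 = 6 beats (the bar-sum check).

1) 0.0ms=0b +821.918ms=1b
2) 821.918ms=1b +1643.836ms=2b
3) 2465.753ms=3b +2465.753ms=3b
Σ=6b of 6 (73bpm 6/8) — PASS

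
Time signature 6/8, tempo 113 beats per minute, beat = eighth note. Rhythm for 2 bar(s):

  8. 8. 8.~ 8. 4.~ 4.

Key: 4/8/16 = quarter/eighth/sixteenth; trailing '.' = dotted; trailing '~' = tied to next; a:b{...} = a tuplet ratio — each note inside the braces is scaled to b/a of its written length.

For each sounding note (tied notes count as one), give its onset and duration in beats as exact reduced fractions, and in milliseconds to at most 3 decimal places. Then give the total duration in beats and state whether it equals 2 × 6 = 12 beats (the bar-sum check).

1) 0.0ms=0b +796.46ms=3/2b
2) 796.46ms=3/2b +796.46ms=3/2b
3) 1592.92ms=3b +1592.92ms=3b
4) 3185.841ms=6b +3185.841ms=6b
Σ=12b of 12 (113bpm 6/8) — PASS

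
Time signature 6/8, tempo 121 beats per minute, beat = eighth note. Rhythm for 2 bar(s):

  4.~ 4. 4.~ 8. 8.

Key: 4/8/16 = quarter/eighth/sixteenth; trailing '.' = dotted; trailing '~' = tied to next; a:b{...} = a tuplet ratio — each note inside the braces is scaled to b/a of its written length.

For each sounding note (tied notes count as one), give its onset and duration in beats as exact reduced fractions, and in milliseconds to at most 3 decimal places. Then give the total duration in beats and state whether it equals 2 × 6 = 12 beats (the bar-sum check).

1) 0.0ms=0b +2975.207ms=6b
2) 2975.207ms=6b +2231.405ms=9/2b
3) 5206.612ms=21/2b +743.802ms=3/2b
Σ=12b of 12 (121bpm 6/8) — PASS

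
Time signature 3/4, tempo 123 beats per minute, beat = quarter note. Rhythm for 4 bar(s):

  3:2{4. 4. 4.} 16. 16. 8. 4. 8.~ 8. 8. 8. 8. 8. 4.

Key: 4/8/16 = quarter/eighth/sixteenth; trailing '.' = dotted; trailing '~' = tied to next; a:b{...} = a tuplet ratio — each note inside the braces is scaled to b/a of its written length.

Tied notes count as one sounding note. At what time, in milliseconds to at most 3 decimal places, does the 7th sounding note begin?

note 7 onset = 9/2b = 2195.122ms

1. 0.0ms @ 0 + 487.805ms (1)
2. 487.805ms @ 1 + 487.805ms (1)
3. 975.61ms @ 2 + 487.805ms (1)
4. 1463.415ms @ 3 + 182.927ms (3/8)
5. 1646.341ms @ 27/8 + 182.927ms (3/8)
6. 1829.268ms @ 15/4 + 365.854ms (3/4)
7. 2195.122ms @ 9/2 + 731.707ms (3/2)
8. 2926.829ms @ 6 + 731.707ms (3/2)
9. 3658.537ms @ 15/2 + 365.854ms (3/4)
10. 4024.39ms @ 33/4 + 365.854ms (3/4)
11. 4390.244ms @ 9 + 365.854ms (3/4)
12. 4756.098ms @ 39/4 + 365.854ms (3/4)
13. 5121.951ms @ 21/2 + 731.707ms (3/2)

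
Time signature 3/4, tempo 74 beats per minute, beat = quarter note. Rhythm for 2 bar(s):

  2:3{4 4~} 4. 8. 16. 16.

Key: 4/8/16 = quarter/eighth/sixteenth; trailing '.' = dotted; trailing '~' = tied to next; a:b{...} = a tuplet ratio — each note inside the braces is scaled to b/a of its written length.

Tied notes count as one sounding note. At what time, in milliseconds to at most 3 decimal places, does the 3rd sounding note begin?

1. 0.0ms @ 0 + 1216.216ms (3/2)
2. 1216.216ms @ 3/2 + 2432.432ms (3)
3. 3648.649ms @ 9/2 + 608.108ms (3/4)
4. 4256.757ms @ 21/4 + 304.054ms (3/8)
5. 4560.811ms @ 45/8 + 304.054ms (3/8)

note 3 onset = 9/2b = 3648.649ms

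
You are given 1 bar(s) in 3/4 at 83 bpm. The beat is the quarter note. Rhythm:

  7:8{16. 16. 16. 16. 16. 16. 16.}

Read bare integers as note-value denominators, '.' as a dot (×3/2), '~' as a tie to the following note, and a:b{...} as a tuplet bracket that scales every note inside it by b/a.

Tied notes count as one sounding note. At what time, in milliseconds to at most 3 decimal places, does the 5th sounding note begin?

note 5 onset = 12/7b = 1239.243ms

1. 0.0ms @ 0 + 309.811ms (3/7)
2. 309.811ms @ 3/7 + 309.811ms (3/7)
3. 619.621ms @ 6/7 + 309.811ms (3/7)
4. 929.432ms @ 9/7 + 309.811ms (3/7)
5. 1239.243ms @ 12/7 + 309.811ms (3/7)
6. 1549.053ms @ 15/7 + 309.811ms (3/7)
7. 1858.864ms @ 18/7 + 309.811ms (3/7)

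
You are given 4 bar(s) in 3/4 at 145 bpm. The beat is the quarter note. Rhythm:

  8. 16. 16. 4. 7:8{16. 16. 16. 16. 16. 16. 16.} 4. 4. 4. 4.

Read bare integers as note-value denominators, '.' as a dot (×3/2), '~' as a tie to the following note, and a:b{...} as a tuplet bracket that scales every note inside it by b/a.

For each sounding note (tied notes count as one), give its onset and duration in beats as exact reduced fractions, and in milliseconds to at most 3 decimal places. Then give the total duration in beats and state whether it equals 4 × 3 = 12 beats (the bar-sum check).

1) 0.0ms=0b +310.345ms=3/4b
2) 310.345ms=3/4b +155.172ms=3/8b
3) 465.517ms=9/8b +155.172ms=3/8b
4) 620.69ms=3/2b +620.69ms=3/2b
5) 1241.379ms=3b +177.34ms=3/7b
6) 1418.719ms=24/7b +177.34ms=3/7b
7) 1596.059ms=27/7b +177.34ms=3/7b
8) 1773.399ms=30/7b +177.34ms=3/7b
9) 1950.739ms=33/7b +177.34ms=3/7b
10) 2128.079ms=36/7b +177.34ms=3/7b
11) 2305.419ms=39/7b +177.34ms=3/7b
12) 2482.759ms=6b +620.69ms=3/2b
13) 3103.448ms=15/2b +620.69ms=3/2b
14) 3724.138ms=9b +620.69ms=3/2b
15) 4344.828ms=21/2b +620.69ms=3/2b
Σ=12b of 12 (145bpm 3/4) — PASS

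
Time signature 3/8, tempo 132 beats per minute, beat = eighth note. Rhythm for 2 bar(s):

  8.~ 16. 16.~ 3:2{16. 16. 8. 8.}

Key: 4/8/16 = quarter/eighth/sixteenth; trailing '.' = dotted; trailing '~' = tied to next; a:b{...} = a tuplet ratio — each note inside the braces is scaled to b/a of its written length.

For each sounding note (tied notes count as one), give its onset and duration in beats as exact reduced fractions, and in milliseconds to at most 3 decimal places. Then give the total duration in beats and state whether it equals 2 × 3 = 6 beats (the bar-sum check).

1) 0.0ms=0b +1022.727ms=9/4b
2) 1022.727ms=9/4b +568.182ms=5/4b
3) 1590.909ms=7/2b +227.273ms=1/2b
4) 1818.182ms=4b +454.545ms=1b
5) 2272.727ms=5b +454.545ms=1b
Σ=6b of 6 (132bpm 3/8) — PASS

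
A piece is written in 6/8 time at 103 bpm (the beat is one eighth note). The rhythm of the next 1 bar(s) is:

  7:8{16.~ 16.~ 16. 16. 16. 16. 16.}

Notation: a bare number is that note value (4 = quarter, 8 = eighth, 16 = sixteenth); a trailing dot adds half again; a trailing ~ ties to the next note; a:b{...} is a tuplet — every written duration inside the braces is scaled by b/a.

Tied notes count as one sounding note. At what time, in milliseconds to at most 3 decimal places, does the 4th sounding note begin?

1. 0.0ms @ 0 + 1497.92ms (18/7)
2. 1497.92ms @ 18/7 + 499.307ms (6/7)
3. 1997.226ms @ 24/7 + 499.307ms (6/7)
4. 2496.533ms @ 30/7 + 499.307ms (6/7)
5. 2995.839ms @ 36/7 + 499.307ms (6/7)

note 4 onset = 30/7b = 2496.533ms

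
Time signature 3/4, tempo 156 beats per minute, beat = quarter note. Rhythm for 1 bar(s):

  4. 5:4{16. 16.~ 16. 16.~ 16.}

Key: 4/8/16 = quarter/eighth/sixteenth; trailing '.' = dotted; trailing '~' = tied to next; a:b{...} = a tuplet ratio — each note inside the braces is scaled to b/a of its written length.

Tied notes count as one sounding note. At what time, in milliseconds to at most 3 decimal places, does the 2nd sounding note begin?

1. 0.0ms @ 0 + 576.923ms (3/2)
2. 576.923ms @ 3/2 + 115.385ms (3/10)
3. 692.308ms @ 9/5 + 230.769ms (3/5)
4. 923.077ms @ 12/5 + 230.769ms (3/5)

note 2 onset = 3/2b = 576.923ms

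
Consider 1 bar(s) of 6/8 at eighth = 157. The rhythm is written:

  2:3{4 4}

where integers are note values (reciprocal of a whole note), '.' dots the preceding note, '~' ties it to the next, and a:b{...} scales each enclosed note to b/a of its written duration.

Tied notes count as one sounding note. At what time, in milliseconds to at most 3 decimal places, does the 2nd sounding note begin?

note 2 onset = 3b = 1146.497ms

1. 0.0ms @ 0 + 1146.497ms (3)
2. 1146.497ms @ 3 + 1146.497ms (3)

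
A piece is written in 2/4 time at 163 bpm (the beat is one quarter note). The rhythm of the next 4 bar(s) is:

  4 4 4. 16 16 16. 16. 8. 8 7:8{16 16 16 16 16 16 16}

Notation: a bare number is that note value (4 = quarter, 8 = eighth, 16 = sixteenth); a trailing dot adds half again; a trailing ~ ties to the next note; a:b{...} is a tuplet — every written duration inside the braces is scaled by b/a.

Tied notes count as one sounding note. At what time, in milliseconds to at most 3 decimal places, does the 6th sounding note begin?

note 6 onset = 4b = 1472.393ms

1. 0.0ms @ 0 + 368.098ms (1)
2. 368.098ms @ 1 + 368.098ms (1)
3. 736.196ms @ 2 + 552.147ms (3/2)
4. 1288.344ms @ 7/2 + 92.025ms (1/4)
5. 1380.368ms @ 15/4 + 92.025ms (1/4)
6. 1472.393ms @ 4 + 138.037ms (3/8)
7. 1610.429ms @ 35/8 + 138.037ms (3/8)
8. 1748.466ms @ 19/4 + 276.074ms (3/4)
9. 2024.54ms @ 11/2 + 184.049ms (1/2)
10. 2208.589ms @ 6 + 105.171ms (2/7)
11. 2313.76ms @ 44/7 + 105.171ms (2/7)
12. 2418.931ms @ 46/7 + 105.171ms (2/7)
13. 2524.102ms @ 48/7 + 105.171ms (2/7)
14. 2629.273ms @ 50/7 + 105.171ms (2/7)
15. 2734.443ms @ 52/7 + 105.171ms (2/7)
16. 2839.614ms @ 54/7 + 105.171ms (2/7)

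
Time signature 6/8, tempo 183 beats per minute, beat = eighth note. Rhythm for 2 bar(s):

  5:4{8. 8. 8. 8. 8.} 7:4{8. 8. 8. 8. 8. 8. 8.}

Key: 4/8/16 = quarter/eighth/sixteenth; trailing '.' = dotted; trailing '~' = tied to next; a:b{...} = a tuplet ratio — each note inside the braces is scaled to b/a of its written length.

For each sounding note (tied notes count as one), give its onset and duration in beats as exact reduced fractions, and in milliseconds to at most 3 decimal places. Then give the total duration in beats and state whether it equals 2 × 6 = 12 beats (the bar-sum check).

1) 0.0ms=0b +393.443ms=6/5b
2) 393.443ms=6/5b +393.443ms=6/5b
3) 786.885ms=12/5b +393.443ms=6/5b
4) 1180.328ms=18/5b +393.443ms=6/5b
5) 1573.77ms=24/5b +393.443ms=6/5b
6) 1967.213ms=6b +281.03ms=6/7b
7) 2248.244ms=48/7b +281.03ms=6/7b
8) 2529.274ms=54/7b +281.03ms=6/7b
9) 2810.304ms=60/7b +281.03ms=6/7b
10) 3091.335ms=66/7b +281.03ms=6/7b
11) 3372.365ms=72/7b +281.03ms=6/7b
12) 3653.396ms=78/7b +281.03ms=6/7b
Σ=12b of 12 (183bpm 6/8) — PASS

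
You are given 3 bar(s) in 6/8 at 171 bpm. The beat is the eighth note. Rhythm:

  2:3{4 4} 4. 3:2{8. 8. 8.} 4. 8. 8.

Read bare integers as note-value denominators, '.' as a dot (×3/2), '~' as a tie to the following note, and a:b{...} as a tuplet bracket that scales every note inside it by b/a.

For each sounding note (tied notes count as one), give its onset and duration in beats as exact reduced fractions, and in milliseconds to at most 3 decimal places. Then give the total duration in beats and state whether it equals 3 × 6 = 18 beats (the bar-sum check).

1) 0.0ms=0b +1052.632ms=3b
2) 1052.632ms=3b +1052.632ms=3b
3) 2105.263ms=6b +1052.632ms=3b
4) 3157.895ms=9b +350.877ms=1b
5) 3508.772ms=10b +350.877ms=1b
6) 3859.649ms=11b +350.877ms=1b
7) 4210.526ms=12b +1052.632ms=3b
8) 5263.158ms=15b +526.316ms=3/2b
9) 5789.474ms=33/2b +526.316ms=3/2b
Σ=18b of 18 (171bpm 6/8) — PASS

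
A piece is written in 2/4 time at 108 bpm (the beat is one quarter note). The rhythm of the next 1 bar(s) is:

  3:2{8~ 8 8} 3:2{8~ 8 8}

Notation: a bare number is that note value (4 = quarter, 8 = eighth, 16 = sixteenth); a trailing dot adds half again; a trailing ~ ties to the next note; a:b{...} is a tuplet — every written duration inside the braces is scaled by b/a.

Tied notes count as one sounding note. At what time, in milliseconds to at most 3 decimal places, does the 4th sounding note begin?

note 4 onset = 5/3b = 925.926ms

1. 0.0ms @ 0 + 370.37ms (2/3)
2. 370.37ms @ 2/3 + 185.185ms (1/3)
3. 555.556ms @ 1 + 370.37ms (2/3)
4. 925.926ms @ 5/3 + 185.185ms (1/3)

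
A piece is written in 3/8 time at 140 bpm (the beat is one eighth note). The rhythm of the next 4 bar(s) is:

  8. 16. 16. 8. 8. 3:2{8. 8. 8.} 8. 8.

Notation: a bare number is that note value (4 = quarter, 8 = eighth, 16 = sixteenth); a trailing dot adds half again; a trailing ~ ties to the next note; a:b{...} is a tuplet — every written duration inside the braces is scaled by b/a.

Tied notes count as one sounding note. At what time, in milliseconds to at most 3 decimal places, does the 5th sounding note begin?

1. 0.0ms @ 0 + 642.857ms (3/2)
2. 642.857ms @ 3/2 + 321.429ms (3/4)
3. 964.286ms @ 9/4 + 321.429ms (3/4)
4. 1285.714ms @ 3 + 642.857ms (3/2)
5. 1928.571ms @ 9/2 + 642.857ms (3/2)
6. 2571.429ms @ 6 + 428.571ms (1)
7. 3000.0ms @ 7 + 428.571ms (1)
8. 3428.571ms @ 8 + 428.571ms (1)
9. 3857.143ms @ 9 + 642.857ms (3/2)
10. 4500.0ms @ 21/2 + 642.857ms (3/2)

note 5 onset = 9/2b = 1928.571ms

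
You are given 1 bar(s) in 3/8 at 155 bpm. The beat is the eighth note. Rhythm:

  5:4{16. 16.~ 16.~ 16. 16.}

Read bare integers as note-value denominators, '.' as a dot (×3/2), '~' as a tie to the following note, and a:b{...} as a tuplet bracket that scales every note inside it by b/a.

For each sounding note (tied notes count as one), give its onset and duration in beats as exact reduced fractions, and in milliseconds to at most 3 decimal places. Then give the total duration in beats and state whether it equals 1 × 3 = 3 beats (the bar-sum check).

1) 0.0ms=0b +232.258ms=3/5b
2) 232.258ms=3/5b +696.774ms=9/5b
3) 929.032ms=12/5b +232.258ms=3/5b
Σ=3b of 3 (155bpm 3/8) — PASS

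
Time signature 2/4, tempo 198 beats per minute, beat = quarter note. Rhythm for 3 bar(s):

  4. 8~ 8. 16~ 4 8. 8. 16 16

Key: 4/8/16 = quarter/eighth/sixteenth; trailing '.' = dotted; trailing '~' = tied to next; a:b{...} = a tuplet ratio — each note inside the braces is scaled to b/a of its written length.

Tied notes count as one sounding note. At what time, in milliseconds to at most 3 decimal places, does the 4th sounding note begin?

1. 0.0ms @ 0 + 454.545ms (3/2)
2. 454.545ms @ 3/2 + 378.788ms (5/4)
3. 833.333ms @ 11/4 + 378.788ms (5/4)
4. 1212.121ms @ 4 + 227.273ms (3/4)
5. 1439.394ms @ 19/4 + 227.273ms (3/4)
6. 1666.667ms @ 11/2 + 75.758ms (1/4)
7. 1742.424ms @ 23/4 + 75.758ms (1/4)

note 4 onset = 4b = 1212.121ms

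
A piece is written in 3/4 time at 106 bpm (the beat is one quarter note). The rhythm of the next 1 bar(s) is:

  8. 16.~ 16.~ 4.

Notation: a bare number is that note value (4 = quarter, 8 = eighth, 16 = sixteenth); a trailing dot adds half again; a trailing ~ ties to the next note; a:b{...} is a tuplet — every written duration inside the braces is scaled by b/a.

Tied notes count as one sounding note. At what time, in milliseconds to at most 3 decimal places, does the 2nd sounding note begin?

note 2 onset = 3/4b = 424.528ms

1. 0.0ms @ 0 + 424.528ms (3/4)
2. 424.528ms @ 3/4 + 1273.585ms (9/4)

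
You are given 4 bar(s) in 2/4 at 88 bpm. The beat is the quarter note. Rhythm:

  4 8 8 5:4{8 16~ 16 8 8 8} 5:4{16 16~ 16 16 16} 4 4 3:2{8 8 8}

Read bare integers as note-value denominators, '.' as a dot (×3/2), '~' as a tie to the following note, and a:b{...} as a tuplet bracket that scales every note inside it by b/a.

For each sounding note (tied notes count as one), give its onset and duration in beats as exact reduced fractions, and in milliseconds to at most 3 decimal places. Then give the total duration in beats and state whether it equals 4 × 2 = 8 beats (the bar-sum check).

1) 0.0ms=0b +681.818ms=1b
2) 681.818ms=1b +340.909ms=1/2b
3) 1022.727ms=3/2b +340.909ms=1/2b
4) 1363.636ms=2b +272.727ms=2/5b
5) 1636.364ms=12/5b +272.727ms=2/5b
6) 1909.091ms=14/5b +272.727ms=2/5b
7) 2181.818ms=16/5b +272.727ms=2/5b
8) 2454.545ms=18/5b +272.727ms=2/5b
9) 2727.273ms=4b +136.364ms=1/5b
10) 2863.636ms=21/5b +272.727ms=2/5b
11) 3136.364ms=23/5b +136.364ms=1/5b
12) 3272.727ms=24/5b +136.364ms=1/5b
13) 3409.091ms=5b +681.818ms=1b
14) 4090.909ms=6b +681.818ms=1b
15) 4772.727ms=7b +227.273ms=1/3b
16) 5000.0ms=22/3b +227.273ms=1/3b
17) 5227.273ms=23/3b +227.273ms=1/3b
Σ=8b of 8 (88bpm 2/4) — PASS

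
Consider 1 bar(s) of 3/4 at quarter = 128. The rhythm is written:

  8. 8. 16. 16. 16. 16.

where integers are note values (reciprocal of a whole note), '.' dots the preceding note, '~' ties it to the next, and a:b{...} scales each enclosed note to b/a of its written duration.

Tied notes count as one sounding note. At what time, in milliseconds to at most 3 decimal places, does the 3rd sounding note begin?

1. 0.0ms @ 0 + 351.562ms (3/4)
2. 351.562ms @ 3/4 + 351.562ms (3/4)
3. 703.125ms @ 3/2 + 175.781ms (3/8)
4. 878.906ms @ 15/8 + 175.781ms (3/8)
5. 1054.688ms @ 9/4 + 175.781ms (3/8)
6. 1230.469ms @ 21/8 + 175.781ms (3/8)

note 3 onset = 3/2b = 703.125ms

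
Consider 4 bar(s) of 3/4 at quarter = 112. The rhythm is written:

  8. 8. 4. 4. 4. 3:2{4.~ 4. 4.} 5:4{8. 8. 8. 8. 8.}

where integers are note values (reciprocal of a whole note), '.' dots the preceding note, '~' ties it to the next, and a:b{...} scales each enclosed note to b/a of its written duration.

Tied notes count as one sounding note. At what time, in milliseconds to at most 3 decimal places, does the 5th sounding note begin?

1. 0.0ms @ 0 + 401.786ms (3/4)
2. 401.786ms @ 3/4 + 401.786ms (3/4)
3. 803.571ms @ 3/2 + 803.571ms (3/2)
4. 1607.143ms @ 3 + 803.571ms (3/2)
5. 2410.714ms @ 9/2 + 803.571ms (3/2)
6. 3214.286ms @ 6 + 1071.429ms (2)
7. 4285.714ms @ 8 + 535.714ms (1)
8. 4821.429ms @ 9 + 321.429ms (3/5)
9. 5142.857ms @ 48/5 + 321.429ms (3/5)
10. 5464.286ms @ 51/5 + 321.429ms (3/5)
11. 5785.714ms @ 54/5 + 321.429ms (3/5)
12. 6107.143ms @ 57/5 + 321.429ms (3/5)

note 5 onset = 9/2b = 2410.714ms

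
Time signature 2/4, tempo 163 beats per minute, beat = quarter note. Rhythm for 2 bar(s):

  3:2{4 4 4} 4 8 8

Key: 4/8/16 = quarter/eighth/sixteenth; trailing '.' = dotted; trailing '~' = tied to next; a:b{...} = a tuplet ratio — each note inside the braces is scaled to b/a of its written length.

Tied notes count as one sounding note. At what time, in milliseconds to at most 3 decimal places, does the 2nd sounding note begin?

1. 0.0ms @ 0 + 245.399ms (2/3)
2. 245.399ms @ 2/3 + 245.399ms (2/3)
3. 490.798ms @ 4/3 + 245.399ms (2/3)
4. 736.196ms @ 2 + 368.098ms (1)
5. 1104.294ms @ 3 + 184.049ms (1/2)
6. 1288.344ms @ 7/2 + 184.049ms (1/2)

note 2 onset = 2/3b = 245.399ms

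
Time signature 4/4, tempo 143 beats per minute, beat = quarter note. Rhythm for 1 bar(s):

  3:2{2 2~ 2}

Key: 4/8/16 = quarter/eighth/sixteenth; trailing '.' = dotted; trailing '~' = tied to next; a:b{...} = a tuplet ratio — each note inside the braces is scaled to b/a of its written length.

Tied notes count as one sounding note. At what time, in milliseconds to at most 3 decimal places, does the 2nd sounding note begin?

1. 0.0ms @ 0 + 559.441ms (4/3)
2. 559.441ms @ 4/3 + 1118.881ms (8/3)

note 2 onset = 4/3b = 559.441ms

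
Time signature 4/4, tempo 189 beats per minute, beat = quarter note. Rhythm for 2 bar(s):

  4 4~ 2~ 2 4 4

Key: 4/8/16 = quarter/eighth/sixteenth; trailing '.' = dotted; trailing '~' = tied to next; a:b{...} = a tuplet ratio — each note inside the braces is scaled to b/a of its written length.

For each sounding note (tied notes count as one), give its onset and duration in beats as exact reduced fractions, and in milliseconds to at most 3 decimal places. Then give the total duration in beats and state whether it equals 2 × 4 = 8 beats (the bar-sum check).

1) 0.0ms=0b +317.46ms=1b
2) 317.46ms=1b +1587.302ms=5b
3) 1904.762ms=6b +317.46ms=1b
4) 2222.222ms=7b +317.46ms=1b
Σ=8b of 8 (189bpm 4/4) — PASS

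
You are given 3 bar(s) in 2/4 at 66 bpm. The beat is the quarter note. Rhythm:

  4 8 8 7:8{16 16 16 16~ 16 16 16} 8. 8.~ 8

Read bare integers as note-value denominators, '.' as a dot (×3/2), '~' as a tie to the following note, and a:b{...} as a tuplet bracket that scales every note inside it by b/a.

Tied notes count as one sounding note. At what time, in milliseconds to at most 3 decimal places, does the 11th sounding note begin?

note 11 onset = 19/4b = 4318.182ms

1. 0.0ms @ 0 + 909.091ms (1)
2. 909.091ms @ 1 + 454.545ms (1/2)
3. 1363.636ms @ 3/2 + 454.545ms (1/2)
4. 1818.182ms @ 2 + 259.74ms (2/7)
5. 2077.922ms @ 16/7 + 259.74ms (2/7)
6. 2337.662ms @ 18/7 + 259.74ms (2/7)
7. 2597.403ms @ 20/7 + 519.481ms (4/7)
8. 3116.883ms @ 24/7 + 259.74ms (2/7)
9. 3376.623ms @ 26/7 + 259.74ms (2/7)
10. 3636.364ms @ 4 + 681.818ms (3/4)
11. 4318.182ms @ 19/4 + 1136.364ms (5/4)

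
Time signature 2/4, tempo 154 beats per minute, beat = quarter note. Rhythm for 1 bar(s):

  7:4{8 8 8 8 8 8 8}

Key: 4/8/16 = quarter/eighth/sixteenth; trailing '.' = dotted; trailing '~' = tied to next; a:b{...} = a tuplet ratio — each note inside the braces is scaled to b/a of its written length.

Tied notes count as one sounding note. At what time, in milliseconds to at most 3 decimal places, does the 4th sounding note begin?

1. 0.0ms @ 0 + 111.317ms (2/7)
2. 111.317ms @ 2/7 + 111.317ms (2/7)
3. 222.635ms @ 4/7 + 111.317ms (2/7)
4. 333.952ms @ 6/7 + 111.317ms (2/7)
5. 445.269ms @ 8/7 + 111.317ms (2/7)
6. 556.586ms @ 10/7 + 111.317ms (2/7)
7. 667.904ms @ 12/7 + 111.317ms (2/7)

note 4 onset = 6/7b = 333.952ms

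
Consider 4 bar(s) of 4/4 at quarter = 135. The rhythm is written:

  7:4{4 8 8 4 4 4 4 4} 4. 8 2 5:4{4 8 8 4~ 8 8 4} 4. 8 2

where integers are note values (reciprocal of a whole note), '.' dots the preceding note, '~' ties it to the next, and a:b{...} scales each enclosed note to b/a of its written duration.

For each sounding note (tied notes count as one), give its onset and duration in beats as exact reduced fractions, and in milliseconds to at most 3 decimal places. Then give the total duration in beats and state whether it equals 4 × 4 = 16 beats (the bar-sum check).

1) 0.0ms=0b +253.968ms=4/7b
2) 253.968ms=4/7b +126.984ms=2/7b
3) 380.952ms=6/7b +126.984ms=2/7b
4) 507.937ms=8/7b +253.968ms=4/7b
5) 761.905ms=12/7b +253.968ms=4/7b
6) 1015.873ms=16/7b +253.968ms=4/7b
7) 1269.841ms=20/7b +253.968ms=4/7b
8) 1523.81ms=24/7b +253.968ms=4/7b
9) 1777.778ms=4b +666.667ms=3/2b
10) 2444.444ms=11/2b +222.222ms=1/2b
11) 2666.667ms=6b +888.889ms=2b
12) 3555.556ms=8b +355.556ms=4/5b
13) 3911.111ms=44/5b +177.778ms=2/5b
14) 4088.889ms=46/5b +177.778ms=2/5b
15) 4266.667ms=48/5b +533.333ms=6/5b
16) 4800.0ms=54/5b +177.778ms=2/5b
17) 4977.778ms=56/5b +355.556ms=4/5b
18) 5333.333ms=12b +666.667ms=3/2b
19) 6000.0ms=27/2b +222.222ms=1/2b
20) 6222.222ms=14b +888.889ms=2b
Σ=16b of 16 (135bpm 4/4) — PASS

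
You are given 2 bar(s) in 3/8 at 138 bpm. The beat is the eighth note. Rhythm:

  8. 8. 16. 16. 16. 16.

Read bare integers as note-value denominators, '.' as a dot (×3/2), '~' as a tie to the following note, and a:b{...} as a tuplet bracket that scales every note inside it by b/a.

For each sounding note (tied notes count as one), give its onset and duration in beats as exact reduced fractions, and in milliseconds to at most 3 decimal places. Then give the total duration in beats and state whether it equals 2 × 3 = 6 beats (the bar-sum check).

1) 0.0ms=0b +652.174ms=3/2b
2) 652.174ms=3/2b +652.174ms=3/2b
3) 1304.348ms=3b +326.087ms=3/4b
4) 1630.435ms=15/4b +326.087ms=3/4b
5) 1956.522ms=9/2b +326.087ms=3/4b
6) 2282.609ms=21/4b +326.087ms=3/4b
Σ=6b of 6 (138bpm 3/8) — PASS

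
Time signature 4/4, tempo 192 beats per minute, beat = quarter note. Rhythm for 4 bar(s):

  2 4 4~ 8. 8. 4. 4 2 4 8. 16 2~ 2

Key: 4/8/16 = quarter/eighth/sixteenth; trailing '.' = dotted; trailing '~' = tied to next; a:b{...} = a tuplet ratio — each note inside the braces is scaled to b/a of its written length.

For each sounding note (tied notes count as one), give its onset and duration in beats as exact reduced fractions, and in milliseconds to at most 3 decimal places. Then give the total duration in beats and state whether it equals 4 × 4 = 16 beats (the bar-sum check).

1) 0.0ms=0b +625.0ms=2b
2) 625.0ms=2b +312.5ms=1b
3) 937.5ms=3b +546.875ms=7/4b
4) 1484.375ms=19/4b +234.375ms=3/4b
5) 1718.75ms=11/2b +468.75ms=3/2b
6) 2187.5ms=7b +312.5ms=1b
7) 2500.0ms=8b +625.0ms=2b
8) 3125.0ms=10b +312.5ms=1b
9) 3437.5ms=11b +234.375ms=3/4b
10) 3671.875ms=47/4b +78.125ms=1/4b
11) 3750.0ms=12b +1250.0ms=4b
Σ=16b of 16 (192bpm 4/4) — PASS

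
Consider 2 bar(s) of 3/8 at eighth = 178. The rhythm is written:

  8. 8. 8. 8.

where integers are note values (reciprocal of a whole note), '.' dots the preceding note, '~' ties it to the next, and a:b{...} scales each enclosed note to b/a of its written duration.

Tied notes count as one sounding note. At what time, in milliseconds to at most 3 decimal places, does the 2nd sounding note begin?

1. 0.0ms @ 0 + 505.618ms (3/2)
2. 505.618ms @ 3/2 + 505.618ms (3/2)
3. 1011.236ms @ 3 + 505.618ms (3/2)
4. 1516.854ms @ 9/2 + 505.618ms (3/2)

note 2 onset = 3/2b = 505.618ms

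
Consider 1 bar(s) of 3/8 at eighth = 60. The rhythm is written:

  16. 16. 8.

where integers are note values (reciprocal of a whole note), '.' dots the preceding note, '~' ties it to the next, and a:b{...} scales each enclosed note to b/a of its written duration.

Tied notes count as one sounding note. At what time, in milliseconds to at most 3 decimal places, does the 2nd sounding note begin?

note 2 onset = 3/4b = 750.0ms

1. 0.0ms @ 0 + 750.0ms (3/4)
2. 750.0ms @ 3/4 + 750.0ms (3/4)
3. 1500.0ms @ 3/2 + 1500.0ms (3/2)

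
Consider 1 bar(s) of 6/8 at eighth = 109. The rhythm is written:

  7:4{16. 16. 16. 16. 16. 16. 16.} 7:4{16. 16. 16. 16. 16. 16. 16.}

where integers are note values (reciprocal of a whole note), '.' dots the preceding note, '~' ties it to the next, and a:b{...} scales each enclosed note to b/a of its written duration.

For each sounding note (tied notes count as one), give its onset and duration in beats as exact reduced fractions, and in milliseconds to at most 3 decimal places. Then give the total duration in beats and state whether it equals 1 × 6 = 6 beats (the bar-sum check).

1) 0.0ms=0b +235.911ms=3/7b
2) 235.911ms=3/7b +235.911ms=3/7b
3) 471.822ms=6/7b +235.911ms=3/7b
4) 707.733ms=9/7b +235.911ms=3/7b
5) 943.644ms=12/7b +235.911ms=3/7b
6) 1179.554ms=15/7b +235.911ms=3/7b
7) 1415.465ms=18/7b +235.911ms=3/7b
8) 1651.376ms=3b +235.911ms=3/7b
9) 1887.287ms=24/7b +235.911ms=3/7b
10) 2123.198ms=27/7b +235.911ms=3/7b
11) 2359.109ms=30/7b +235.911ms=3/7b
12) 2595.02ms=33/7b +235.911ms=3/7b
13) 2830.931ms=36/7b +235.911ms=3/7b
14) 3066.841ms=39/7b +235.911ms=3/7b
Σ=6b of 6 (109bpm 6/8) — PASS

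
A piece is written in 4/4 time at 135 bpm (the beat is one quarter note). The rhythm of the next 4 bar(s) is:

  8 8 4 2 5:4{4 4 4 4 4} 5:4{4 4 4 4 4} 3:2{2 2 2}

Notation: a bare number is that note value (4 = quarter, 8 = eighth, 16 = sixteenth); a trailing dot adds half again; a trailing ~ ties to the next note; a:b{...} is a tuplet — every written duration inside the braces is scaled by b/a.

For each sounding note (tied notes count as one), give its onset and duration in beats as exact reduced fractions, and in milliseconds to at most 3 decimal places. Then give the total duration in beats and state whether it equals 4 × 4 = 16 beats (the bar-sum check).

1) 0.0ms=0b +222.222ms=1/2b
2) 222.222ms=1/2b +222.222ms=1/2b
3) 444.444ms=1b +444.444ms=1b
4) 888.889ms=2b +888.889ms=2b
5) 1777.778ms=4b +355.556ms=4/5b
6) 2133.333ms=24/5b +355.556ms=4/5b
7) 2488.889ms=28/5b +355.556ms=4/5b
8) 2844.444ms=32/5b +355.556ms=4/5b
9) 3200.0ms=36/5b +355.556ms=4/5b
10) 3555.556ms=8b +355.556ms=4/5b
11) 3911.111ms=44/5b +355.556ms=4/5b
12) 4266.667ms=48/5b +355.556ms=4/5b
13) 4622.222ms=52/5b +355.556ms=4/5b
14) 4977.778ms=56/5b +355.556ms=4/5b
15) 5333.333ms=12b +592.593ms=4/3b
16) 5925.926ms=40/3b +592.593ms=4/3b
17) 6518.519ms=44/3b +592.593ms=4/3b
Σ=16b of 16 (135bpm 4/4) — PASS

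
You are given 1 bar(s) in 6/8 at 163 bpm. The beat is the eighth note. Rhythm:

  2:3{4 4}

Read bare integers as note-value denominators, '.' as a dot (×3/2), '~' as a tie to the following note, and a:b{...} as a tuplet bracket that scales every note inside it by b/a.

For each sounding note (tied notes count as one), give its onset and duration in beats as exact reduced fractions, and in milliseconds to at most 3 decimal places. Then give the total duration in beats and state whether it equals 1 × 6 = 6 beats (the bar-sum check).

1) 0.0ms=0b +1104.294ms=3b
2) 1104.294ms=3b +1104.294ms=3b
Σ=6b of 6 (163bpm 6/8) — PASS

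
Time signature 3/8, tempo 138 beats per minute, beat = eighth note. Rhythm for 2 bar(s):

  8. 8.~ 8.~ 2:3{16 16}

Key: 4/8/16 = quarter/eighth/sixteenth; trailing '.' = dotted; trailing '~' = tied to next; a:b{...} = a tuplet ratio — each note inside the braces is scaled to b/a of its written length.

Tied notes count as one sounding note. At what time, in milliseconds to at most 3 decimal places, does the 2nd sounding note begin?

note 2 onset = 3/2b = 652.174ms

1. 0.0ms @ 0 + 652.174ms (3/2)
2. 652.174ms @ 3/2 + 1630.435ms (15/4)
3. 2282.609ms @ 21/4 + 326.087ms (3/4)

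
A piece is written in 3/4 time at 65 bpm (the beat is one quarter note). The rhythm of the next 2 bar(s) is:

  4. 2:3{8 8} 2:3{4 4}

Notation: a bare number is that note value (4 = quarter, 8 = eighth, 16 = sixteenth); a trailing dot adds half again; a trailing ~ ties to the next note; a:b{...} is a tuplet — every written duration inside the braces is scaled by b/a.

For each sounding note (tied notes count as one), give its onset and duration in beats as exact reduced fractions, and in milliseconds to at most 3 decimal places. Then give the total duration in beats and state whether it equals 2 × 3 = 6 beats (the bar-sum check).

1) 0.0ms=0b +1384.615ms=3/2b
2) 1384.615ms=3/2b +692.308ms=3/4b
3) 2076.923ms=9/4b +692.308ms=3/4b
4) 2769.231ms=3b +1384.615ms=3/2b
5) 4153.846ms=9/2b +1384.615ms=3/2b
Σ=6b of 6 (65bpm 3/4) — PASS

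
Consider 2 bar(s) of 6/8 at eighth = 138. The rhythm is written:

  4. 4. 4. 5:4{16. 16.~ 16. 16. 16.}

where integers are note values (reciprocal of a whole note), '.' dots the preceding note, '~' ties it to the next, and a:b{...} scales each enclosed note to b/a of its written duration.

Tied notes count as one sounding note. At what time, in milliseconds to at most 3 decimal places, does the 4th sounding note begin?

1. 0.0ms @ 0 + 1304.348ms (3)
2. 1304.348ms @ 3 + 1304.348ms (3)
3. 2608.696ms @ 6 + 1304.348ms (3)
4. 3913.043ms @ 9 + 260.87ms (3/5)
5. 4173.913ms @ 48/5 + 521.739ms (6/5)
6. 4695.652ms @ 54/5 + 260.87ms (3/5)
7. 4956.522ms @ 57/5 + 260.87ms (3/5)

note 4 onset = 9b = 3913.043ms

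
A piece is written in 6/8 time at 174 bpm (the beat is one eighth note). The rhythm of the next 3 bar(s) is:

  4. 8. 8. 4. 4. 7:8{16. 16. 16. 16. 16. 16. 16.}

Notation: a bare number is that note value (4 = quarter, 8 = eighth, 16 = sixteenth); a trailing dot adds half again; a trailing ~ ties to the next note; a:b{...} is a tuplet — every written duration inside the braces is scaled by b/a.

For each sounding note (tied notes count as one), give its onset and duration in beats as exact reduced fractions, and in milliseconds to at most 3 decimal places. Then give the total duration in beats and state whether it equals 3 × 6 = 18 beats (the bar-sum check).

1) 0.0ms=0b +1034.483ms=3b
2) 1034.483ms=3b +517.241ms=3/2b
3) 1551.724ms=9/2b +517.241ms=3/2b
4) 2068.966ms=6b +1034.483ms=3b
5) 3103.448ms=9b +1034.483ms=3b
6) 4137.931ms=12b +295.567ms=6/7b
7) 4433.498ms=90/7b +295.567ms=6/7b
8) 4729.064ms=96/7b +295.567ms=6/7b
9) 5024.631ms=102/7b +295.567ms=6/7b
10) 5320.197ms=108/7b +295.567ms=6/7b
11) 5615.764ms=114/7b +295.567ms=6/7b
12) 5911.33ms=120/7b +295.567ms=6/7b
Σ=18b of 18 (174bpm 6/8) — PASS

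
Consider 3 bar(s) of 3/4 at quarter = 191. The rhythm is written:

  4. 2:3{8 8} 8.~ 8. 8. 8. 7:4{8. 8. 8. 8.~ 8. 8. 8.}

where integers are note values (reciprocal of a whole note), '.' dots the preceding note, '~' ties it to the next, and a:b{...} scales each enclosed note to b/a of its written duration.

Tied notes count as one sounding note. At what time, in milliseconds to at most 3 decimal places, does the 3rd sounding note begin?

note 3 onset = 9/4b = 706.806ms

1. 0.0ms @ 0 + 471.204ms (3/2)
2. 471.204ms @ 3/2 + 235.602ms (3/4)
3. 706.806ms @ 9/4 + 235.602ms (3/4)
4. 942.408ms @ 3 + 471.204ms (3/2)
5. 1413.613ms @ 9/2 + 235.602ms (3/4)
6. 1649.215ms @ 21/4 + 235.602ms (3/4)
7. 1884.817ms @ 6 + 134.63ms (3/7)
8. 2019.447ms @ 45/7 + 134.63ms (3/7)
9. 2154.076ms @ 48/7 + 134.63ms (3/7)
10. 2288.706ms @ 51/7 + 269.26ms (6/7)
11. 2557.966ms @ 57/7 + 134.63ms (3/7)
12. 2692.595ms @ 60/7 + 134.63ms (3/7)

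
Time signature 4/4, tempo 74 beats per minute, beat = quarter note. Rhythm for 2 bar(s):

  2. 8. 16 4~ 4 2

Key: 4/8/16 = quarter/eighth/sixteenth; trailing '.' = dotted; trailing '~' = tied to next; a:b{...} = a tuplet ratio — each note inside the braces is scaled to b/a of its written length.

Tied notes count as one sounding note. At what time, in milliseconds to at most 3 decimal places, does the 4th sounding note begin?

1. 0.0ms @ 0 + 2432.432ms (3)
2. 2432.432ms @ 3 + 608.108ms (3/4)
3. 3040.541ms @ 15/4 + 202.703ms (1/4)
4. 3243.243ms @ 4 + 1621.622ms (2)
5. 4864.865ms @ 6 + 1621.622ms (2)

note 4 onset = 4b = 3243.243ms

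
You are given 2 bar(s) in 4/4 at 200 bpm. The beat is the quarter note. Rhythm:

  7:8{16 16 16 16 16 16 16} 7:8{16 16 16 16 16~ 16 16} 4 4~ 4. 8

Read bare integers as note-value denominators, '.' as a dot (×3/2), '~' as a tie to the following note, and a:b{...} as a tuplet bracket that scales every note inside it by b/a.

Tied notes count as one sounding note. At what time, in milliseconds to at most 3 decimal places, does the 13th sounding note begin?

note 13 onset = 26/7b = 1114.286ms

1. 0.0ms @ 0 + 85.714ms (2/7)
2. 85.714ms @ 2/7 + 85.714ms (2/7)
3. 171.429ms @ 4/7 + 85.714ms (2/7)
4. 257.143ms @ 6/7 + 85.714ms (2/7)
5. 342.857ms @ 8/7 + 85.714ms (2/7)
6. 428.571ms @ 10/7 + 85.714ms (2/7)
7. 514.286ms @ 12/7 + 85.714ms (2/7)
8. 600.0ms @ 2 + 85.714ms (2/7)
9. 685.714ms @ 16/7 + 85.714ms (2/7)
10. 771.429ms @ 18/7 + 85.714ms (2/7)
11. 857.143ms @ 20/7 + 85.714ms (2/7)
12. 942.857ms @ 22/7 + 171.429ms (4/7)
13. 1114.286ms @ 26/7 + 85.714ms (2/7)
14. 1200.0ms @ 4 + 300.0ms (1)
15. 1500.0ms @ 5 + 750.0ms (5/2)
16. 2250.0ms @ 15/2 + 150.0ms (1/2)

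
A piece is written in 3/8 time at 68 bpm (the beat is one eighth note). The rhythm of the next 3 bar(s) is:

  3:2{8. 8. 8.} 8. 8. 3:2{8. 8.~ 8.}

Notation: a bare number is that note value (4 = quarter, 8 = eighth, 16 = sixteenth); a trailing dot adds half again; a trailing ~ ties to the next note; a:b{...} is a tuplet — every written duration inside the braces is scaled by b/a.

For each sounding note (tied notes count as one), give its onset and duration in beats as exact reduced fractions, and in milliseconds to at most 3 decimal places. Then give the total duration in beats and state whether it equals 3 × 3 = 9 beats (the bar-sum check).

1) 0.0ms=0b +882.353ms=1b
2) 882.353ms=1b +882.353ms=1b
3) 1764.706ms=2b +882.353ms=1b
4) 2647.059ms=3b +1323.529ms=3/2b
5) 3970.588ms=9/2b +1323.529ms=3/2b
6) 5294.118ms=6b +882.353ms=1b
7) 6176.471ms=7b +1764.706ms=2b
Σ=9b of 9 (68bpm 3/8) — PASS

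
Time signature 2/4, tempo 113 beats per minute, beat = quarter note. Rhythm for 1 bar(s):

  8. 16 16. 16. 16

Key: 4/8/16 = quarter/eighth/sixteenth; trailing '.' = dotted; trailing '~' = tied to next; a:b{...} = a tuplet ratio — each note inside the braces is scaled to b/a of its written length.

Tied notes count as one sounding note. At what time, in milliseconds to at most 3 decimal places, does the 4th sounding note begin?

1. 0.0ms @ 0 + 398.23ms (3/4)
2. 398.23ms @ 3/4 + 132.743ms (1/4)
3. 530.973ms @ 1 + 199.115ms (3/8)
4. 730.088ms @ 11/8 + 199.115ms (3/8)
5. 929.204ms @ 7/4 + 132.743ms (1/4)

note 4 onset = 11/8b = 730.088ms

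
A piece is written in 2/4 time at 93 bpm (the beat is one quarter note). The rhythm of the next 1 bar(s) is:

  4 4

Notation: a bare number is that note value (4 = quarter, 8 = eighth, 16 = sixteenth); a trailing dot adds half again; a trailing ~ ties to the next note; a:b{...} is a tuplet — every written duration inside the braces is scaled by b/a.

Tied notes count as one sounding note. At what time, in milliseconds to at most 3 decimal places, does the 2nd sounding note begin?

1. 0.0ms @ 0 + 645.161ms (1)
2. 645.161ms @ 1 + 645.161ms (1)

note 2 onset = 1b = 645.161ms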